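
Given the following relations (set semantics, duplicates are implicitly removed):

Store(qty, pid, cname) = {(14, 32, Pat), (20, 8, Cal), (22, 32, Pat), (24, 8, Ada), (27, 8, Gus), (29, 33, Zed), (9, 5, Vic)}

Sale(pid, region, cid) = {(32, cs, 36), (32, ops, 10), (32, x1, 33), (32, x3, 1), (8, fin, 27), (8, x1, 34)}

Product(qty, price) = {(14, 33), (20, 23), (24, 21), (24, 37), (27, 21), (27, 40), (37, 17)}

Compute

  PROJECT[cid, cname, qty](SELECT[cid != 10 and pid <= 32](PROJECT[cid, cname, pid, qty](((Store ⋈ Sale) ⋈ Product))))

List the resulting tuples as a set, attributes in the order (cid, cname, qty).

{(1, Pat, 14), (27, Ada, 24), (27, Cal, 20), (27, Gus, 27), (33, Pat, 14), (34, Ada, 24), (34, Cal, 20), (34, Gus, 27), (36, Pat, 14)}

Natural join on pid: {(14, 32, Pat, cs, 36), (14, 32, Pat, ops, 10), (14, 32, Pat, x1, 33), (14, 32, Pat, x3, 1), (20, 8, Cal, fin, 27), (20, 8, Cal, x1, 34), (22, 32, Pat, cs, 36), (22, 32, Pat, ops, 10), (22, 32, Pat, x1, 33), (22, 32, Pat, x3, 1), (24, 8, Ada, fin, 27), (24, 8, Ada, x1, 34), (27, 8, Gus, fin, 27), (27, 8, Gus, x1, 34)}
Natural join on qty: {(14, 32, Pat, cs, 36, 33), (14, 32, Pat, ops, 10, 33), (14, 32, Pat, x1, 33, 33), (14, 32, Pat, x3, 1, 33), (20, 8, Cal, fin, 27, 23), (20, 8, Cal, x1, 34, 23), (24, 8, Ada, fin, 27, 21), (24, 8, Ada, fin, 27, 37), (24, 8, Ada, x1, 34, 21), (24, 8, Ada, x1, 34, 37), (27, 8, Gus, fin, 27, 21), (27, 8, Gus, fin, 27, 40), (27, 8, Gus, x1, 34, 21), (27, 8, Gus, x1, 34, 40)}
π_{cid, cname, pid, qty} gives {(1, Pat, 32, 14), (10, Pat, 32, 14), (27, Ada, 8, 24), (27, Cal, 8, 20), (27, Gus, 8, 27), (33, Pat, 32, 14), (34, Ada, 8, 24), (34, Cal, 8, 20), (34, Gus, 8, 27), (36, Pat, 32, 14)} (4 duplicate(s) eliminated).
Apply σ_{cid != 10 and pid <= 32}; surviving tuples: {(1, Pat, 32, 14), (27, Ada, 8, 24), (27, Cal, 8, 20), (27, Gus, 8, 27), (33, Pat, 32, 14), (34, Ada, 8, 24), (34, Cal, 8, 20), (34, Gus, 8, 27), (36, Pat, 32, 14)}
π_{cid, cname, qty} gives {(1, Pat, 14), (27, Ada, 24), (27, Cal, 20), (27, Gus, 27), (33, Pat, 14), (34, Ada, 24), (34, Cal, 20), (34, Gus, 27), (36, Pat, 14)}.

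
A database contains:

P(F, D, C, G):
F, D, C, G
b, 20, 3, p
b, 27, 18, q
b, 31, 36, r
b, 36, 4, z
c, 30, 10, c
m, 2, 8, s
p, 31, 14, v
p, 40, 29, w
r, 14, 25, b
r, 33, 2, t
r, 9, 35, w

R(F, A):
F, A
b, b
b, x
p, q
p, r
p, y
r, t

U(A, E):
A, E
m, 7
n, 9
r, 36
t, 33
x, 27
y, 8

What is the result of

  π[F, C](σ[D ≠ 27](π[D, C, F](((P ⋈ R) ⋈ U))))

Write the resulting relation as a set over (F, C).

Natural join on F: {(b, 20, 3, p, b), (b, 20, 3, p, x), (b, 27, 18, q, b), (b, 27, 18, q, x), (b, 31, 36, r, b), (b, 31, 36, r, x), (b, 36, 4, z, b), (b, 36, 4, z, x), (p, 31, 14, v, q), (p, 31, 14, v, r), (p, 31, 14, v, y), (p, 40, 29, w, q), (p, 40, 29, w, r), (p, 40, 29, w, y), (r, 14, 25, b, t), (r, 33, 2, t, t), (r, 9, 35, w, t)}
Natural join on A: {(b, 20, 3, p, x, 27), (b, 27, 18, q, x, 27), (b, 31, 36, r, x, 27), (b, 36, 4, z, x, 27), (p, 31, 14, v, r, 36), (p, 31, 14, v, y, 8), (p, 40, 29, w, r, 36), (p, 40, 29, w, y, 8), (r, 14, 25, b, t, 33), (r, 33, 2, t, t, 33), (r, 9, 35, w, t, 33)}
Projecting to D, C, F (2 duplicate(s) eliminated): {(14, 25, r), (20, 3, b), (27, 18, b), (31, 14, p), (31, 36, b), (33, 2, r), (36, 4, b), (40, 29, p), (9, 35, r)}
Filtering on D ≠ 27 leaves {(14, 25, r), (20, 3, b), (31, 14, p), (31, 36, b), (33, 2, r), (36, 4, b), (40, 29, p), (9, 35, r)}.
Projecting to F, C: {(b, 3), (b, 36), (b, 4), (p, 14), (p, 29), (r, 2), (r, 25), (r, 35)}

{(b, 3), (b, 36), (b, 4), (p, 14), (p, 29), (r, 2), (r, 25), (r, 35)}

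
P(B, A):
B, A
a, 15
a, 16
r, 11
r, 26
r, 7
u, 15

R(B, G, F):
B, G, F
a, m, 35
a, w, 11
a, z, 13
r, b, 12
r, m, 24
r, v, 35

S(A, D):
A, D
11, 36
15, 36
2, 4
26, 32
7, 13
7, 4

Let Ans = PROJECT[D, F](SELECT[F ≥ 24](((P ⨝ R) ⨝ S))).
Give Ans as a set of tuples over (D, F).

Natural join on B: {(a, 15, m, 35), (a, 15, w, 11), (a, 15, z, 13), (a, 16, m, 35), (a, 16, w, 11), (a, 16, z, 13), (r, 11, b, 12), (r, 11, m, 24), (r, 11, v, 35), (r, 26, b, 12), (r, 26, m, 24), (r, 26, v, 35), (r, 7, b, 12), (r, 7, m, 24), (r, 7, v, 35)}
Natural join on A: {(a, 15, m, 35, 36), (a, 15, w, 11, 36), (a, 15, z, 13, 36), (r, 11, b, 12, 36), (r, 11, m, 24, 36), (r, 11, v, 35, 36), (r, 26, b, 12, 32), (r, 26, m, 24, 32), (r, 26, v, 35, 32), (r, 7, b, 12, 13), (r, 7, b, 12, 4), (r, 7, m, 24, 13), (r, 7, m, 24, 4), (r, 7, v, 35, 13), (r, 7, v, 35, 4)}
σ[F ≥ 24]: keep tuples satisfying F ≥ 24 → {(a, 15, m, 35, 36), (r, 11, m, 24, 36), (r, 11, v, 35, 36), (r, 26, m, 24, 32), (r, 26, v, 35, 32), (r, 7, m, 24, 13), (r, 7, m, 24, 4), (r, 7, v, 35, 13), (r, 7, v, 35, 4)}
Keep only column(s) D, F (1 duplicate(s) eliminated): {(13, 24), (13, 35), (32, 24), (32, 35), (36, 24), (36, 35), (4, 24), (4, 35)}

{(13, 24), (13, 35), (32, 24), (32, 35), (36, 24), (36, 35), (4, 24), (4, 35)}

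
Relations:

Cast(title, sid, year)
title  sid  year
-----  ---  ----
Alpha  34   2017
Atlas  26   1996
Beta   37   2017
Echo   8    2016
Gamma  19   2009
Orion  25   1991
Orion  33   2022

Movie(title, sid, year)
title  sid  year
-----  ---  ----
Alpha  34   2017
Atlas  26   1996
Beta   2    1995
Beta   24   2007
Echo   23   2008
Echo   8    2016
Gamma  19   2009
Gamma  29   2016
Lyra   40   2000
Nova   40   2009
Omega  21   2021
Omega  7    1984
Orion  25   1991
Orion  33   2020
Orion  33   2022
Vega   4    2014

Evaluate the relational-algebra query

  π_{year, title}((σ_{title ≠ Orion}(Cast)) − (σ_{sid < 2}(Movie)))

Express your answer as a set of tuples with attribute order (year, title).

Selection title ≠ Orion: {(Alpha, 34, 2017), (Atlas, 26, 1996), (Beta, 37, 2017), (Echo, 8, 2016), (Gamma, 19, 2009)}
Selection sid < 2: {}
Set difference of the two operands is {(Alpha, 34, 2017), (Atlas, 26, 1996), (Beta, 37, 2017), (Echo, 8, 2016), (Gamma, 19, 2009)}.
π_{year, title} gives {(1996, Atlas), (2009, Gamma), (2016, Echo), (2017, Alpha), (2017, Beta)}.

{(1996, Atlas), (2009, Gamma), (2016, Echo), (2017, Alpha), (2017, Beta)}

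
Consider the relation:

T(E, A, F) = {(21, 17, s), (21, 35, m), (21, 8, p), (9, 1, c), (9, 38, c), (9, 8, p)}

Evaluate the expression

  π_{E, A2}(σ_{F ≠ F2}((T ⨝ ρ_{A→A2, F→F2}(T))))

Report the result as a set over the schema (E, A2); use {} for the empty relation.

{(21, 17), (21, 35), (21, 8), (9, 1), (9, 38), (9, 8)}

ρ[A→A2, F→F2]: schema becomes (E, A2, F2); tuples unchanged.
T ⋈ ρ_{A→A2, F→F2}(T) (natural join on E): {(21, 17, s, 17, s), (21, 17, s, 35, m), (21, 17, s, 8, p), (21, 35, m, 17, s), (21, 35, m, 35, m), (21, 35, m, 8, p), (21, 8, p, 17, s), (21, 8, p, 35, m), (21, 8, p, 8, p), (9, 1, c, 1, c), (9, 1, c, 38, c), (9, 1, c, 8, p), (9, 38, c, 1, c), (9, 38, c, 38, c), (9, 38, c, 8, p), (9, 8, p, 1, c), (9, 8, p, 38, c), (9, 8, p, 8, p)}
Selection F ≠ F2: {(21, 17, s, 35, m), (21, 17, s, 8, p), (21, 35, m, 17, s), (21, 35, m, 8, p), (21, 8, p, 17, s), (21, 8, p, 35, m), (9, 1, c, 8, p), (9, 38, c, 8, p), (9, 8, p, 1, c), (9, 8, p, 38, c)}
Keep only column(s) E, A2 (4 duplicate(s) eliminated): {(21, 17), (21, 35), (21, 8), (9, 1), (9, 38), (9, 8)}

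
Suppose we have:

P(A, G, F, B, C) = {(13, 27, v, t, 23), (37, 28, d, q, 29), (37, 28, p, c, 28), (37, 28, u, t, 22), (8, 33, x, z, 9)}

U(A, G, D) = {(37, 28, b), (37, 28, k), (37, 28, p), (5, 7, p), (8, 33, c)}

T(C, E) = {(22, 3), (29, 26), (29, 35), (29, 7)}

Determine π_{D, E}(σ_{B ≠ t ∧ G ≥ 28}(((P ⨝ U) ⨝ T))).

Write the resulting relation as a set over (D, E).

P ⋈ U (natural join on A, G): {(37, 28, d, q, 29, b), (37, 28, d, q, 29, k), (37, 28, d, q, 29, p), (37, 28, p, c, 28, b), (37, 28, p, c, 28, k), (37, 28, p, c, 28, p), (37, 28, u, t, 22, b), (37, 28, u, t, 22, k), (37, 28, u, t, 22, p), (8, 33, x, z, 9, c)}
(P ⨝ U) ⋈ T (natural join on C): {(37, 28, d, q, 29, b, 26), (37, 28, d, q, 29, b, 35), (37, 28, d, q, 29, b, 7), (37, 28, d, q, 29, k, 26), (37, 28, d, q, 29, k, 35), (37, 28, d, q, 29, k, 7), (37, 28, d, q, 29, p, 26), (37, 28, d, q, 29, p, 35), (37, 28, d, q, 29, p, 7), (37, 28, u, t, 22, b, 3), (37, 28, u, t, 22, k, 3), (37, 28, u, t, 22, p, 3)}
Selection B ≠ t ∧ G ≥ 28: {(37, 28, d, q, 29, b, 26), (37, 28, d, q, 29, b, 35), (37, 28, d, q, 29, b, 7), (37, 28, d, q, 29, k, 26), (37, 28, d, q, 29, k, 35), (37, 28, d, q, 29, k, 7), (37, 28, d, q, 29, p, 26), (37, 28, d, q, 29, p, 35), (37, 28, d, q, 29, p, 7)}
Keep only column(s) D, E: {(b, 26), (b, 35), (b, 7), (k, 26), (k, 35), (k, 7), (p, 26), (p, 35), (p, 7)}

{(b, 26), (b, 35), (b, 7), (k, 26), (k, 35), (k, 7), (p, 26), (p, 35), (p, 7)}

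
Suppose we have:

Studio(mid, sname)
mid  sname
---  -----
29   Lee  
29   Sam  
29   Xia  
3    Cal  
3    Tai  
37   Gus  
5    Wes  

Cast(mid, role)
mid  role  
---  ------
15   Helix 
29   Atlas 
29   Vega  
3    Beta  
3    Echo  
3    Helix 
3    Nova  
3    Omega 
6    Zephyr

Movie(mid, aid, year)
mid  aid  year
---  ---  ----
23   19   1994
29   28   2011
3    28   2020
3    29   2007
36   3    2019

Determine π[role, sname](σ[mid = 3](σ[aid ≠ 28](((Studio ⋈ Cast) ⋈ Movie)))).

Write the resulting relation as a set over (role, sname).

{(Beta, Cal), (Beta, Tai), (Echo, Cal), (Echo, Tai), (Helix, Cal), (Helix, Tai), (Nova, Cal), (Nova, Tai), (Omega, Cal), (Omega, Tai)}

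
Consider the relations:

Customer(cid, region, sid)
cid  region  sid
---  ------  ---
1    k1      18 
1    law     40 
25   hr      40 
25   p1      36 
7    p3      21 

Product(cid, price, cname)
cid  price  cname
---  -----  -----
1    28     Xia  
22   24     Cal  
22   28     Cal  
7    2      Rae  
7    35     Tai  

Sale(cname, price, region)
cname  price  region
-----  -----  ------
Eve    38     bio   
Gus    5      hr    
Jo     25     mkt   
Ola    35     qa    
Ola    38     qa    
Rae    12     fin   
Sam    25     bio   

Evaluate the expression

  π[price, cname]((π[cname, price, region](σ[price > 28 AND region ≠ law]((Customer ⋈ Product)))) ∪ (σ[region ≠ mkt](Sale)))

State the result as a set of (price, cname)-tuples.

{(12, Rae), (25, Sam), (35, Ola), (35, Tai), (38, Eve), (38, Ola), (5, Gus)}

Joining Customer and Product on cid yields {(1, k1, 18, 28, Xia), (1, law, 40, 28, Xia), (7, p3, 21, 2, Rae), (7, p3, 21, 35, Tai)}.
Filtering on price > 28 AND region ≠ law leaves {(7, p3, 21, 35, Tai)}.
Keep only column(s) cname, price, region: {(Tai, 35, p3)}
Filtering on region ≠ mkt leaves {(Eve, 38, bio), (Gus, 5, hr), (Ola, 35, qa), (Ola, 38, qa), (Rae, 12, fin), (Sam, 25, bio)}.
Set union of the two operands is {(Eve, 38, bio), (Gus, 5, hr), (Ola, 35, qa), (Ola, 38, qa), (Rae, 12, fin), (Sam, 25, bio), (Tai, 35, p3)}.
Keep only column(s) price, cname: {(12, Rae), (25, Sam), (35, Ola), (35, Tai), (38, Eve), (38, Ola), (5, Gus)}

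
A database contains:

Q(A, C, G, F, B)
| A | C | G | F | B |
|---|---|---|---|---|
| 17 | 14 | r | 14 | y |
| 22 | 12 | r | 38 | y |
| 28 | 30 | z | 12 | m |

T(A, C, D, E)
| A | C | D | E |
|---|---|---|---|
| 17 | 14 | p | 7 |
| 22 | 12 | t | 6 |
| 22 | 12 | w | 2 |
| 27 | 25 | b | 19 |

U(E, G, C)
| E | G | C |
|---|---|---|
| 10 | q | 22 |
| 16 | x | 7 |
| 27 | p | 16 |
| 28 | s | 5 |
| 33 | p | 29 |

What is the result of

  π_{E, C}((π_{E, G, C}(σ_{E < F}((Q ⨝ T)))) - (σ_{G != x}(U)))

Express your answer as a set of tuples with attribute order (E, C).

{(2, 12), (6, 12), (7, 14)}

Natural join on A, C: {(17, 14, r, 14, y, p, 7), (22, 12, r, 38, y, t, 6), (22, 12, r, 38, y, w, 2)}
Selection E < F: {(17, 14, r, 14, y, p, 7), (22, 12, r, 38, y, t, 6), (22, 12, r, 38, y, w, 2)}
Projecting to E, G, C: {(2, r, 12), (6, r, 12), (7, r, 14)}
Selection G != x: {(10, q, 22), (27, p, 16), (28, s, 5), (33, p, 29)}
Taking the difference: {(2, r, 12), (6, r, 12), (7, r, 14)}
Projecting to E, C: {(2, 12), (6, 12), (7, 14)}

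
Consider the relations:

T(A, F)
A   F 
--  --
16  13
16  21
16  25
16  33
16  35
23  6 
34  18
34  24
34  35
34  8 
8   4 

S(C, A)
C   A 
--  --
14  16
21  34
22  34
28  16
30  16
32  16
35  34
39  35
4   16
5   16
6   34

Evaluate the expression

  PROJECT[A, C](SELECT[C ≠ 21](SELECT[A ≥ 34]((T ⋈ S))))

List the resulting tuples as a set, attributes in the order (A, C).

Joining T and S on A yields {(16, 13, 14), (16, 13, 28), (16, 13, 30), (16, 13, 32), (16, 13, 4), (16, 13, 5), (16, 21, 14), (16, 21, 28), (16, 21, 30), (16, 21, 32), (16, 21, 4), (16, 21, 5), (16, 25, 14), (16, 25, 28), (16, 25, 30), (16, 25, 32), (16, 25, 4), (16, 25, 5), (16, 33, 14), (16, 33, 28), (16, 33, 30), (16, 33, 32), (16, 33, 4), (16, 33, 5), (16, 35, 14), (16, 35, 28), (16, 35, 30), (16, 35, 32), (16, 35, 4), (16, 35, 5), (34, 18, 21), (34, 18, 22), (34, 18, 35), (34, 18, 6), (34, 24, 21), (34, 24, 22), (34, 24, 35), (34, 24, 6), (34, 35, 21), (34, 35, 22), (34, 35, 35), (34, 35, 6), (34, 8, 21), (34, 8, 22), (34, 8, 35), (34, 8, 6)}.
Apply σ_{A ≥ 34}; surviving tuples: {(34, 18, 21), (34, 18, 22), (34, 18, 35), (34, 18, 6), (34, 24, 21), (34, 24, 22), (34, 24, 35), (34, 24, 6), (34, 35, 21), (34, 35, 22), (34, 35, 35), (34, 35, 6), (34, 8, 21), (34, 8, 22), (34, 8, 35), (34, 8, 6)}
Apply σ_{C ≠ 21}; surviving tuples: {(34, 18, 22), (34, 18, 35), (34, 18, 6), (34, 24, 22), (34, 24, 35), (34, 24, 6), (34, 35, 22), (34, 35, 35), (34, 35, 6), (34, 8, 22), (34, 8, 35), (34, 8, 6)}
π[A, C]: project onto (A, C) (9 duplicate(s) eliminated) → {(34, 22), (34, 35), (34, 6)}

{(34, 22), (34, 35), (34, 6)}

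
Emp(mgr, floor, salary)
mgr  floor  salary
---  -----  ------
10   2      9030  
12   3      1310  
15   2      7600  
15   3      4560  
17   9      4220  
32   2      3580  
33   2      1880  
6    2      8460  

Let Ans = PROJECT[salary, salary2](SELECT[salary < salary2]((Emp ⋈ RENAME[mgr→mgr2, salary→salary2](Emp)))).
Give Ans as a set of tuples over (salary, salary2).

{(1310, 4560), (1880, 3580), (1880, 7600), (1880, 8460), (1880, 9030), (3580, 7600), (3580, 8460), (3580, 9030), (7600, 8460), (7600, 9030), (8460, 9030)}

ρ[mgr→mgr2, salary→salary2]: schema becomes (mgr2, floor, salary2); tuples unchanged.
Emp ⋈ RENAME[mgr→mgr2, salary→salary2](Emp) (natural join on floor): {(10, 2, 9030, 10, 9030), (10, 2, 9030, 15, 7600), (10, 2, 9030, 32, 3580), (10, 2, 9030, 33, 1880), (10, 2, 9030, 6, 8460), (12, 3, 1310, 12, 1310), (12, 3, 1310, 15, 4560), (15, 2, 7600, 10, 9030), (15, 2, 7600, 15, 7600), (15, 2, 7600, 32, 3580), (15, 2, 7600, 33, 1880), (15, 2, 7600, 6, 8460), (15, 3, 4560, 12, 1310), (15, 3, 4560, 15, 4560), (17, 9, 4220, 17, 4220), (32, 2, 3580, 10, 9030), (32, 2, 3580, 15, 7600), (32, 2, 3580, 32, 3580), (32, 2, 3580, 33, 1880), (32, 2, 3580, 6, 8460), (33, 2, 1880, 10, 9030), (33, 2, 1880, 15, 7600), (33, 2, 1880, 32, 3580), (33, 2, 1880, 33, 1880), (33, 2, 1880, 6, 8460), (6, 2, 8460, 10, 9030), (6, 2, 8460, 15, 7600), (6, 2, 8460, 32, 3580), (6, 2, 8460, 33, 1880), (6, 2, 8460, 6, 8460)}
σ[salary < salary2]: keep tuples satisfying salary < salary2 → {(12, 3, 1310, 15, 4560), (15, 2, 7600, 10, 9030), (15, 2, 7600, 6, 8460), (32, 2, 3580, 10, 9030), (32, 2, 3580, 15, 7600), (32, 2, 3580, 6, 8460), (33, 2, 1880, 10, 9030), (33, 2, 1880, 15, 7600), (33, 2, 1880, 32, 3580), (33, 2, 1880, 6, 8460), (6, 2, 8460, 10, 9030)}
π_{salary, salary2} gives {(1310, 4560), (1880, 3580), (1880, 7600), (1880, 8460), (1880, 9030), (3580, 7600), (3580, 8460), (3580, 9030), (7600, 8460), (7600, 9030), (8460, 9030)}.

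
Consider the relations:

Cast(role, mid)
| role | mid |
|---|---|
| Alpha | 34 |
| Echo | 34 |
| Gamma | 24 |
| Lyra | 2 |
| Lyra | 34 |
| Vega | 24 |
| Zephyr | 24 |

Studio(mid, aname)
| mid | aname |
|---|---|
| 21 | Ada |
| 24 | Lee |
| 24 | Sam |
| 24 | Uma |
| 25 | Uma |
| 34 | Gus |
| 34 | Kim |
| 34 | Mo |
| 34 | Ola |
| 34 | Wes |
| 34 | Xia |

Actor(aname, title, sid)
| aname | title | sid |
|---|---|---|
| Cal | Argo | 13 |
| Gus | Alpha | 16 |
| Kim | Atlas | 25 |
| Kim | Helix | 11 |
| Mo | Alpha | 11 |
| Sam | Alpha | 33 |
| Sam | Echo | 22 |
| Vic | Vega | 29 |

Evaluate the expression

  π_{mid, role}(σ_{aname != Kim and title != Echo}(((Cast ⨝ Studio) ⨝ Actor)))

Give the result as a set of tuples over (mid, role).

{(24, Gamma), (24, Vega), (24, Zephyr), (34, Alpha), (34, Echo), (34, Lyra)}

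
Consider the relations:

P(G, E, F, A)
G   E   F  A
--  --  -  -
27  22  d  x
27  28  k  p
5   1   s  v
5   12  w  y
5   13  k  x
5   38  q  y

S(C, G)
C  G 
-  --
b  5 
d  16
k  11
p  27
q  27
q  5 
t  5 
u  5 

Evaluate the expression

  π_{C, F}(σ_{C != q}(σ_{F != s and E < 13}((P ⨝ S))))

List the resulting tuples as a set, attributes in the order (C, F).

P ⋈ S (natural join on G): {(27, 22, d, x, p), (27, 22, d, x, q), (27, 28, k, p, p), (27, 28, k, p, q), (5, 1, s, v, b), (5, 1, s, v, q), (5, 1, s, v, t), (5, 1, s, v, u), (5, 12, w, y, b), (5, 12, w, y, q), (5, 12, w, y, t), (5, 12, w, y, u), (5, 13, k, x, b), (5, 13, k, x, q), (5, 13, k, x, t), (5, 13, k, x, u), (5, 38, q, y, b), (5, 38, q, y, q), (5, 38, q, y, t), (5, 38, q, y, u)}
Filtering on F != s and E < 13 leaves {(5, 12, w, y, b), (5, 12, w, y, q), (5, 12, w, y, t), (5, 12, w, y, u)}.
Filtering on C != q leaves {(5, 12, w, y, b), (5, 12, w, y, t), (5, 12, w, y, u)}.
π[C, F]: project onto (C, F) → {(b, w), (t, w), (u, w)}

{(b, w), (t, w), (u, w)}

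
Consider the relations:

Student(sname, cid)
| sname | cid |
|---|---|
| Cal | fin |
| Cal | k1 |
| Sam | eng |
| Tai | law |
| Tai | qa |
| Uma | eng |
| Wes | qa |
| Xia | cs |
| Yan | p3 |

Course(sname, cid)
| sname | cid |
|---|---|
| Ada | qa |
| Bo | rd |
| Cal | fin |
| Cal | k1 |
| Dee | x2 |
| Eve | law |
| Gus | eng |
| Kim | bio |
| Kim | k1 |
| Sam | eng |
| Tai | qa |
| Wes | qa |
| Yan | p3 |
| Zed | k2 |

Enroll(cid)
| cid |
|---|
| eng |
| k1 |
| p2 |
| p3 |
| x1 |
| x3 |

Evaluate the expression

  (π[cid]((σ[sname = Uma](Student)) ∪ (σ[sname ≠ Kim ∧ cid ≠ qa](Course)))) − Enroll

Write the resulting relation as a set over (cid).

Apply σ_{sname = Uma}; surviving tuples: {(Uma, eng)}
Apply σ_{sname ≠ Kim ∧ cid ≠ qa}; surviving tuples: {(Bo, rd), (Cal, fin), (Cal, k1), (Dee, x2), (Eve, law), (Gus, eng), (Sam, eng), (Yan, p3), (Zed, k2)}
Union: {(Uma, eng)} with {(Bo, rd), (Cal, fin), (Cal, k1), (Dee, x2), (Eve, law), (Gus, eng), (Sam, eng), (Yan, p3), (Zed, k2)} → {(Bo, rd), (Cal, fin), (Cal, k1), (Dee, x2), (Eve, law), (Gus, eng), (Sam, eng), (Uma, eng), (Yan, p3), (Zed, k2)}
π_{cid} gives {eng, fin, k1, k2, law, p3, rd, x2} (2 duplicate(s) eliminated).
Difference: {eng, fin, k1, k2, law, p3, rd, x2} with {eng, k1, p2, p3, x1, x3} → {fin, k2, law, rd, x2}

{fin, k2, law, rd, x2}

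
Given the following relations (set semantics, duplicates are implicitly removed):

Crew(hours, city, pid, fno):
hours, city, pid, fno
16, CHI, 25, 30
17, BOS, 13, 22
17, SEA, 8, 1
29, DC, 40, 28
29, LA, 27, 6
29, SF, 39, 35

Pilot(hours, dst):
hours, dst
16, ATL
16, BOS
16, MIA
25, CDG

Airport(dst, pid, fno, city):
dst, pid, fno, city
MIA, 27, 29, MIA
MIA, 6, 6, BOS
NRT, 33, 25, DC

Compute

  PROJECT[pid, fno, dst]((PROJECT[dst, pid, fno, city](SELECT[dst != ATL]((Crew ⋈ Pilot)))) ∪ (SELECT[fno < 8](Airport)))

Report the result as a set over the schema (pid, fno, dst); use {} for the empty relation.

Natural join on hours: {(16, CHI, 25, 30, ATL), (16, CHI, 25, 30, BOS), (16, CHI, 25, 30, MIA)}
Filtering on dst != ATL leaves {(16, CHI, 25, 30, BOS), (16, CHI, 25, 30, MIA)}.
Keep only column(s) dst, pid, fno, city: {(BOS, 25, 30, CHI), (MIA, 25, 30, CHI)}
Filtering on fno < 8 leaves {(MIA, 6, 6, BOS)}.
Union: {(BOS, 25, 30, CHI), (MIA, 25, 30, CHI)} with {(MIA, 6, 6, BOS)} → {(BOS, 25, 30, CHI), (MIA, 25, 30, CHI), (MIA, 6, 6, BOS)}
Keep only column(s) pid, fno, dst: {(25, 30, BOS), (25, 30, MIA), (6, 6, MIA)}

{(25, 30, BOS), (25, 30, MIA), (6, 6, MIA)}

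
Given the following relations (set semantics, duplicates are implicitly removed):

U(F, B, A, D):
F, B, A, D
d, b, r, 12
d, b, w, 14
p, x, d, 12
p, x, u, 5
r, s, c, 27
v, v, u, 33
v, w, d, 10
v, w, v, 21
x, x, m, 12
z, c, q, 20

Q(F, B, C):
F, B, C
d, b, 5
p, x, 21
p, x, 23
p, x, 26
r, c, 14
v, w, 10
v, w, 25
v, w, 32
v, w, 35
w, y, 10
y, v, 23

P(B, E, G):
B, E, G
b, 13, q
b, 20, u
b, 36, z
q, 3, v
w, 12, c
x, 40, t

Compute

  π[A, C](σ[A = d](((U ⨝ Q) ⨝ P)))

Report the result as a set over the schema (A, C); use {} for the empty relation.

{(d, 10), (d, 21), (d, 23), (d, 25), (d, 26), (d, 32), (d, 35)}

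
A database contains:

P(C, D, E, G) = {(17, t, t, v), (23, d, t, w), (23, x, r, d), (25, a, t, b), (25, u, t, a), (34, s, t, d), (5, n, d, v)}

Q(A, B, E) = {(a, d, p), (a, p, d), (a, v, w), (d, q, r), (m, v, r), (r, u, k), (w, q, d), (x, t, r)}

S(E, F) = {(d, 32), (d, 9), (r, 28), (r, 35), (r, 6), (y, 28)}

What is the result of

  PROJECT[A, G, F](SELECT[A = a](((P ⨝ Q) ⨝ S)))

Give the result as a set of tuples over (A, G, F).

{(a, v, 32), (a, v, 9)}

Natural join on E: {(23, x, r, d, d, q), (23, x, r, d, m, v), (23, x, r, d, x, t), (5, n, d, v, a, p), (5, n, d, v, w, q)}
Natural join on E: {(23, x, r, d, d, q, 28), (23, x, r, d, d, q, 35), (23, x, r, d, d, q, 6), (23, x, r, d, m, v, 28), (23, x, r, d, m, v, 35), (23, x, r, d, m, v, 6), (23, x, r, d, x, t, 28), (23, x, r, d, x, t, 35), (23, x, r, d, x, t, 6), (5, n, d, v, a, p, 32), (5, n, d, v, a, p, 9), (5, n, d, v, w, q, 32), (5, n, d, v, w, q, 9)}
Filtering on A = a leaves {(5, n, d, v, a, p, 32), (5, n, d, v, a, p, 9)}.
π[A, G, F]: project onto (A, G, F) → {(a, v, 32), (a, v, 9)}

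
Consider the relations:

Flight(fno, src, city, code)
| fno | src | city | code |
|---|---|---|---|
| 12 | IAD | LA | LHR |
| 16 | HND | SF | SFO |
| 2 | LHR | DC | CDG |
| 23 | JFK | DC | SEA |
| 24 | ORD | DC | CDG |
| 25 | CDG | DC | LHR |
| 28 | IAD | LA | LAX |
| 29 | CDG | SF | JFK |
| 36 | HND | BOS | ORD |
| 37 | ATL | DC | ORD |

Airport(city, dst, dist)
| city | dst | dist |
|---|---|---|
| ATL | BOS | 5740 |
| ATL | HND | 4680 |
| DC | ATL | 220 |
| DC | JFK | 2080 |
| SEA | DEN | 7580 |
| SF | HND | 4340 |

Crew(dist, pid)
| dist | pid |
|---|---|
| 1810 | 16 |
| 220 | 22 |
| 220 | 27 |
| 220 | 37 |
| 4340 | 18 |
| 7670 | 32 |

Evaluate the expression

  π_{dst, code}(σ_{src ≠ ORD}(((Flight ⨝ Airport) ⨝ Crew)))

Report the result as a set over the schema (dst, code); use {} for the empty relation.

{(ATL, CDG), (ATL, LHR), (ATL, ORD), (ATL, SEA), (HND, JFK), (HND, SFO)}

Joining Flight and Airport on city yields {(16, HND, SF, SFO, HND, 4340), (2, LHR, DC, CDG, ATL, 220), (2, LHR, DC, CDG, JFK, 2080), (23, JFK, DC, SEA, ATL, 220), (23, JFK, DC, SEA, JFK, 2080), (24, ORD, DC, CDG, ATL, 220), (24, ORD, DC, CDG, JFK, 2080), (25, CDG, DC, LHR, ATL, 220), (25, CDG, DC, LHR, JFK, 2080), (29, CDG, SF, JFK, HND, 4340), (37, ATL, DC, ORD, ATL, 220), (37, ATL, DC, ORD, JFK, 2080)}.
Joining (Flight ⨝ Airport) and Crew on dist yields {(16, HND, SF, SFO, HND, 4340, 18), (2, LHR, DC, CDG, ATL, 220, 22), (2, LHR, DC, CDG, ATL, 220, 27), (2, LHR, DC, CDG, ATL, 220, 37), (23, JFK, DC, SEA, ATL, 220, 22), (23, JFK, DC, SEA, ATL, 220, 27), (23, JFK, DC, SEA, ATL, 220, 37), (24, ORD, DC, CDG, ATL, 220, 22), (24, ORD, DC, CDG, ATL, 220, 27), (24, ORD, DC, CDG, ATL, 220, 37), (25, CDG, DC, LHR, ATL, 220, 22), (25, CDG, DC, LHR, ATL, 220, 27), (25, CDG, DC, LHR, ATL, 220, 37), (29, CDG, SF, JFK, HND, 4340, 18), (37, ATL, DC, ORD, ATL, 220, 22), (37, ATL, DC, ORD, ATL, 220, 27), (37, ATL, DC, ORD, ATL, 220, 37)}.
Selection src ≠ ORD: {(16, HND, SF, SFO, HND, 4340, 18), (2, LHR, DC, CDG, ATL, 220, 22), (2, LHR, DC, CDG, ATL, 220, 27), (2, LHR, DC, CDG, ATL, 220, 37), (23, JFK, DC, SEA, ATL, 220, 22), (23, JFK, DC, SEA, ATL, 220, 27), (23, JFK, DC, SEA, ATL, 220, 37), (25, CDG, DC, LHR, ATL, 220, 22), (25, CDG, DC, LHR, ATL, 220, 27), (25, CDG, DC, LHR, ATL, 220, 37), (29, CDG, SF, JFK, HND, 4340, 18), (37, ATL, DC, ORD, ATL, 220, 22), (37, ATL, DC, ORD, ATL, 220, 27), (37, ATL, DC, ORD, ATL, 220, 37)}
Keep only column(s) dst, code (8 duplicate(s) eliminated): {(ATL, CDG), (ATL, LHR), (ATL, ORD), (ATL, SEA), (HND, JFK), (HND, SFO)}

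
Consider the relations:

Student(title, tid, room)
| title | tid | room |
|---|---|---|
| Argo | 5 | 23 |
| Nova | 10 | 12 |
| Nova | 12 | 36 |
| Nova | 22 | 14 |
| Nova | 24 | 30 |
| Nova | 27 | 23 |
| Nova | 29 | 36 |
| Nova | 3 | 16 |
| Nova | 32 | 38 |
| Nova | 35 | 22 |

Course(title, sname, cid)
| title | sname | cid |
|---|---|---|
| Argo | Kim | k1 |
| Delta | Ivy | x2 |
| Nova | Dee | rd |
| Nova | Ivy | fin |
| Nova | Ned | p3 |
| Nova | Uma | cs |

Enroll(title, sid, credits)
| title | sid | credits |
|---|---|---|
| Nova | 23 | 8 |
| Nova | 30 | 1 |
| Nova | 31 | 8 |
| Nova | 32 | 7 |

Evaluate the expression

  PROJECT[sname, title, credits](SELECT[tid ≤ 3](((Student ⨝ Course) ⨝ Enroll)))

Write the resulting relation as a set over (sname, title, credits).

{(Dee, Nova, 1), (Dee, Nova, 7), (Dee, Nova, 8), (Ivy, Nova, 1), (Ivy, Nova, 7), (Ivy, Nova, 8), (Ned, Nova, 1), (Ned, Nova, 7), (Ned, Nova, 8), (Uma, Nova, 1), (Uma, Nova, 7), (Uma, Nova, 8)}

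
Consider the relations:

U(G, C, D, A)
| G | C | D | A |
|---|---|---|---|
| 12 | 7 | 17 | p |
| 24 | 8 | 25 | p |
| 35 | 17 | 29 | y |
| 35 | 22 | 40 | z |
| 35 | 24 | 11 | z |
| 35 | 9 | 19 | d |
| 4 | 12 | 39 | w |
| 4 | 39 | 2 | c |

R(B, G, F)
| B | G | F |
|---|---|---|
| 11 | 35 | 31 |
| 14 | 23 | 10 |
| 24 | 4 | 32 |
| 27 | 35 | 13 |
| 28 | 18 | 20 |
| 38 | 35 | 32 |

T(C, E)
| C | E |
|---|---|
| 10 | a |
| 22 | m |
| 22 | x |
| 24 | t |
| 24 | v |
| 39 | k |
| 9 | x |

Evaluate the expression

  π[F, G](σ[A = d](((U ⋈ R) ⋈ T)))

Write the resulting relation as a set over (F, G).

Natural join on G: {(35, 17, 29, y, 11, 31), (35, 17, 29, y, 27, 13), (35, 17, 29, y, 38, 32), (35, 22, 40, z, 11, 31), (35, 22, 40, z, 27, 13), (35, 22, 40, z, 38, 32), (35, 24, 11, z, 11, 31), (35, 24, 11, z, 27, 13), (35, 24, 11, z, 38, 32), (35, 9, 19, d, 11, 31), (35, 9, 19, d, 27, 13), (35, 9, 19, d, 38, 32), (4, 12, 39, w, 24, 32), (4, 39, 2, c, 24, 32)}
Natural join on C: {(35, 22, 40, z, 11, 31, m), (35, 22, 40, z, 11, 31, x), (35, 22, 40, z, 27, 13, m), (35, 22, 40, z, 27, 13, x), (35, 22, 40, z, 38, 32, m), (35, 22, 40, z, 38, 32, x), (35, 24, 11, z, 11, 31, t), (35, 24, 11, z, 11, 31, v), (35, 24, 11, z, 27, 13, t), (35, 24, 11, z, 27, 13, v), (35, 24, 11, z, 38, 32, t), (35, 24, 11, z, 38, 32, v), (35, 9, 19, d, 11, 31, x), (35, 9, 19, d, 27, 13, x), (35, 9, 19, d, 38, 32, x), (4, 39, 2, c, 24, 32, k)}
Filtering on A = d leaves {(35, 9, 19, d, 11, 31, x), (35, 9, 19, d, 27, 13, x), (35, 9, 19, d, 38, 32, x)}.
π_{F, G} gives {(13, 35), (31, 35), (32, 35)}.

{(13, 35), (31, 35), (32, 35)}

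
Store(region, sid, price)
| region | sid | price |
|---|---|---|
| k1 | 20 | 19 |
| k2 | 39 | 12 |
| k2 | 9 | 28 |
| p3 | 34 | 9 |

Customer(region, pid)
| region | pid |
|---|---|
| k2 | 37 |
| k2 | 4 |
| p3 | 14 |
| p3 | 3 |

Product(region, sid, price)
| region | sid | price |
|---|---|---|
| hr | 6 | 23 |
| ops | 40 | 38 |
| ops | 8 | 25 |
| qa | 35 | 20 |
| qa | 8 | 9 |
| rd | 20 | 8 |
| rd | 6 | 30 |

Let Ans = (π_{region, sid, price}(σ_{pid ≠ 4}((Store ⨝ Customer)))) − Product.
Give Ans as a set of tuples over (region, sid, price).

{(k2, 39, 12), (k2, 9, 28), (p3, 34, 9)}

Store ⋈ Customer (natural join on region): {(k2, 39, 12, 37), (k2, 39, 12, 4), (k2, 9, 28, 37), (k2, 9, 28, 4), (p3, 34, 9, 14), (p3, 34, 9, 3)}
Filtering on pid ≠ 4 leaves {(k2, 39, 12, 37), (k2, 9, 28, 37), (p3, 34, 9, 14), (p3, 34, 9, 3)}.
Keep only column(s) region, sid, price (1 duplicate(s) eliminated): {(k2, 39, 12), (k2, 9, 28), (p3, 34, 9)}
Set difference of the two operands is {(k2, 39, 12), (k2, 9, 28), (p3, 34, 9)}.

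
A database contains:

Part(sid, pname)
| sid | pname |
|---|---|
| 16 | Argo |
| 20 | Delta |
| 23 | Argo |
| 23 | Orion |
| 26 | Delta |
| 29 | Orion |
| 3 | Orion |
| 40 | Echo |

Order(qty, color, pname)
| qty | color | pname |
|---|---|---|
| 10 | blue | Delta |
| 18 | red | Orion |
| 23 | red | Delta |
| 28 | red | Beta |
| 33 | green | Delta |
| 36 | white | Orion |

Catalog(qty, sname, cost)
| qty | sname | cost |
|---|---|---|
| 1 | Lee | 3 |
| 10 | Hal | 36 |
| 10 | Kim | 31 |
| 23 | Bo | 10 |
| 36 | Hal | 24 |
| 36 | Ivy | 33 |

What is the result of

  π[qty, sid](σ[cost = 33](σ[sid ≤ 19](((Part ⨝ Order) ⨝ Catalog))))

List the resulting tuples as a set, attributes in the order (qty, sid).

{(36, 3)}

Part ⋈ Order (natural join on pname): {(20, Delta, 10, blue), (20, Delta, 23, red), (20, Delta, 33, green), (23, Orion, 18, red), (23, Orion, 36, white), (26, Delta, 10, blue), (26, Delta, 23, red), (26, Delta, 33, green), (29, Orion, 18, red), (29, Orion, 36, white), (3, Orion, 18, red), (3, Orion, 36, white)}
(Part ⨝ Order) ⋈ Catalog (natural join on qty): {(20, Delta, 10, blue, Hal, 36), (20, Delta, 10, blue, Kim, 31), (20, Delta, 23, red, Bo, 10), (23, Orion, 36, white, Hal, 24), (23, Orion, 36, white, Ivy, 33), (26, Delta, 10, blue, Hal, 36), (26, Delta, 10, blue, Kim, 31), (26, Delta, 23, red, Bo, 10), (29, Orion, 36, white, Hal, 24), (29, Orion, 36, white, Ivy, 33), (3, Orion, 36, white, Hal, 24), (3, Orion, 36, white, Ivy, 33)}
σ[sid ≤ 19]: keep tuples satisfying sid ≤ 19 → {(3, Orion, 36, white, Hal, 24), (3, Orion, 36, white, Ivy, 33)}
σ[cost = 33]: keep tuples satisfying cost = 33 → {(3, Orion, 36, white, Ivy, 33)}
Projecting to qty, sid: {(36, 3)}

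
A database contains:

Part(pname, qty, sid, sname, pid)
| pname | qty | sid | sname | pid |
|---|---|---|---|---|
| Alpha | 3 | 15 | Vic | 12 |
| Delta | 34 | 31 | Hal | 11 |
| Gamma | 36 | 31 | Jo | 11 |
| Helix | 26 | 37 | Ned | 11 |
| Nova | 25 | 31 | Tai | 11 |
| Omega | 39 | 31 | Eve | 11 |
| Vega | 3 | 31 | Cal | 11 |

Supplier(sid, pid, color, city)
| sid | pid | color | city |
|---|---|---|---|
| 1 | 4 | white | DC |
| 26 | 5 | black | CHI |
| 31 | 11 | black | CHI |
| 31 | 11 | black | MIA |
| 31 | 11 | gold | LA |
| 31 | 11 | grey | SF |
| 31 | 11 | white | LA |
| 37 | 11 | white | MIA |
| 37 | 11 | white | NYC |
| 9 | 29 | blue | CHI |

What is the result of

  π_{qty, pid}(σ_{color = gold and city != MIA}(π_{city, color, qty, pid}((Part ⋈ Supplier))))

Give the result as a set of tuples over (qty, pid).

Joining Part and Supplier on sid, pid yields {(Delta, 34, 31, Hal, 11, black, CHI), (Delta, 34, 31, Hal, 11, black, MIA), (Delta, 34, 31, Hal, 11, gold, LA), (Delta, 34, 31, Hal, 11, grey, SF), (Delta, 34, 31, Hal, 11, white, LA), (Gamma, 36, 31, Jo, 11, black, CHI), (Gamma, 36, 31, Jo, 11, black, MIA), (Gamma, 36, 31, Jo, 11, gold, LA), (Gamma, 36, 31, Jo, 11, grey, SF), (Gamma, 36, 31, Jo, 11, white, LA), (Helix, 26, 37, Ned, 11, white, MIA), (Helix, 26, 37, Ned, 11, white, NYC), (Nova, 25, 31, Tai, 11, black, CHI), (Nova, 25, 31, Tai, 11, black, MIA), (Nova, 25, 31, Tai, 11, gold, LA), (Nova, 25, 31, Tai, 11, grey, SF), (Nova, 25, 31, Tai, 11, white, LA), (Omega, 39, 31, Eve, 11, black, CHI), (Omega, 39, 31, Eve, 11, black, MIA), (Omega, 39, 31, Eve, 11, gold, LA), (Omega, 39, 31, Eve, 11, grey, SF), (Omega, 39, 31, Eve, 11, white, LA), (Vega, 3, 31, Cal, 11, black, CHI), (Vega, 3, 31, Cal, 11, black, MIA), (Vega, 3, 31, Cal, 11, gold, LA), (Vega, 3, 31, Cal, 11, grey, SF), (Vega, 3, 31, Cal, 11, white, LA)}.
Keep only column(s) city, color, qty, pid: {(CHI, black, 25, 11), (CHI, black, 3, 11), (CHI, black, 34, 11), (CHI, black, 36, 11), (CHI, black, 39, 11), (LA, gold, 25, 11), (LA, gold, 3, 11), (LA, gold, 34, 11), (LA, gold, 36, 11), (LA, gold, 39, 11), (LA, white, 25, 11), (LA, white, 3, 11), (LA, white, 34, 11), (LA, white, 36, 11), (LA, white, 39, 11), (MIA, black, 25, 11), (MIA, black, 3, 11), (MIA, black, 34, 11), (MIA, black, 36, 11), (MIA, black, 39, 11), (MIA, white, 26, 11), (NYC, white, 26, 11), (SF, grey, 25, 11), (SF, grey, 3, 11), (SF, grey, 34, 11), (SF, grey, 36, 11), (SF, grey, 39, 11)}
Selection color = gold and city != MIA: {(LA, gold, 25, 11), (LA, gold, 3, 11), (LA, gold, 34, 11), (LA, gold, 36, 11), (LA, gold, 39, 11)}
Keep only column(s) qty, pid: {(25, 11), (3, 11), (34, 11), (36, 11), (39, 11)}

{(25, 11), (3, 11), (34, 11), (36, 11), (39, 11)}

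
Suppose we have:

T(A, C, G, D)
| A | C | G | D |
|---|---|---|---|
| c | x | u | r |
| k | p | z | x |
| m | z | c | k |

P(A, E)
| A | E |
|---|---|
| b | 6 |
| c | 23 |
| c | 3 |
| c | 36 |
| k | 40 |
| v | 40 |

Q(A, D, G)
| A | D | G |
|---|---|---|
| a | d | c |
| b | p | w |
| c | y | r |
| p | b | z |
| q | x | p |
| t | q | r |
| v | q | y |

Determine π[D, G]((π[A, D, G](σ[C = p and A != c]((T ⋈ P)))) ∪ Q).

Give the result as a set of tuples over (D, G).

{(b, z), (d, c), (p, w), (q, r), (q, y), (x, p), (x, z), (y, r)}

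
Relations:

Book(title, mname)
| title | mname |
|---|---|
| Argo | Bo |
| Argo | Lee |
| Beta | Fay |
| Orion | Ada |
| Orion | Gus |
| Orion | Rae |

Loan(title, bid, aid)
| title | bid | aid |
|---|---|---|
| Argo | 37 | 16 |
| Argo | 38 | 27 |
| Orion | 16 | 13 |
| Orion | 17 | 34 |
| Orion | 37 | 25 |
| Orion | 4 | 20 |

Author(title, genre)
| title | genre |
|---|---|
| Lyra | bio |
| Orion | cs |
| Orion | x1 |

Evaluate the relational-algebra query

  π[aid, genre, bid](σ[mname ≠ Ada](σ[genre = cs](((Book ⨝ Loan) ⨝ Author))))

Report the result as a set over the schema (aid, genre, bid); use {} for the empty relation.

Book ⋈ Loan (natural join on title): {(Argo, Bo, 37, 16), (Argo, Bo, 38, 27), (Argo, Lee, 37, 16), (Argo, Lee, 38, 27), (Orion, Ada, 16, 13), (Orion, Ada, 17, 34), (Orion, Ada, 37, 25), (Orion, Ada, 4, 20), (Orion, Gus, 16, 13), (Orion, Gus, 17, 34), (Orion, Gus, 37, 25), (Orion, Gus, 4, 20), (Orion, Rae, 16, 13), (Orion, Rae, 17, 34), (Orion, Rae, 37, 25), (Orion, Rae, 4, 20)}
(Book ⨝ Loan) ⋈ Author (natural join on title): {(Orion, Ada, 16, 13, cs), (Orion, Ada, 16, 13, x1), (Orion, Ada, 17, 34, cs), (Orion, Ada, 17, 34, x1), (Orion, Ada, 37, 25, cs), (Orion, Ada, 37, 25, x1), (Orion, Ada, 4, 20, cs), (Orion, Ada, 4, 20, x1), (Orion, Gus, 16, 13, cs), (Orion, Gus, 16, 13, x1), (Orion, Gus, 17, 34, cs), (Orion, Gus, 17, 34, x1), (Orion, Gus, 37, 25, cs), (Orion, Gus, 37, 25, x1), (Orion, Gus, 4, 20, cs), (Orion, Gus, 4, 20, x1), (Orion, Rae, 16, 13, cs), (Orion, Rae, 16, 13, x1), (Orion, Rae, 17, 34, cs), (Orion, Rae, 17, 34, x1), (Orion, Rae, 37, 25, cs), (Orion, Rae, 37, 25, x1), (Orion, Rae, 4, 20, cs), (Orion, Rae, 4, 20, x1)}
Selection genre = cs: {(Orion, Ada, 16, 13, cs), (Orion, Ada, 17, 34, cs), (Orion, Ada, 37, 25, cs), (Orion, Ada, 4, 20, cs), (Orion, Gus, 16, 13, cs), (Orion, Gus, 17, 34, cs), (Orion, Gus, 37, 25, cs), (Orion, Gus, 4, 20, cs), (Orion, Rae, 16, 13, cs), (Orion, Rae, 17, 34, cs), (Orion, Rae, 37, 25, cs), (Orion, Rae, 4, 20, cs)}
Selection mname ≠ Ada: {(Orion, Gus, 16, 13, cs), (Orion, Gus, 17, 34, cs), (Orion, Gus, 37, 25, cs), (Orion, Gus, 4, 20, cs), (Orion, Rae, 16, 13, cs), (Orion, Rae, 17, 34, cs), (Orion, Rae, 37, 25, cs), (Orion, Rae, 4, 20, cs)}
Projecting to aid, genre, bid (4 duplicate(s) eliminated): {(13, cs, 16), (20, cs, 4), (25, cs, 37), (34, cs, 17)}

{(13, cs, 16), (20, cs, 4), (25, cs, 37), (34, cs, 17)}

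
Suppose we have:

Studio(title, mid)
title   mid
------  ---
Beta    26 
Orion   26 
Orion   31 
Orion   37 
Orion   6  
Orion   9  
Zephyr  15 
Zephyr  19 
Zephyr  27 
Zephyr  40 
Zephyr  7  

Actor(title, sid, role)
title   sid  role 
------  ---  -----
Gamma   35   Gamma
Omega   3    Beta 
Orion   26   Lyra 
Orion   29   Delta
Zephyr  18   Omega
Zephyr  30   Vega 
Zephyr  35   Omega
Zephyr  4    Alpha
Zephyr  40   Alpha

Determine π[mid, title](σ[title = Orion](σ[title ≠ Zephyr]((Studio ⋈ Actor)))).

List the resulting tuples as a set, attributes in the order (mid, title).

Joining Studio and Actor on title yields {(Orion, 26, 26, Lyra), (Orion, 26, 29, Delta), (Orion, 31, 26, Lyra), (Orion, 31, 29, Delta), (Orion, 37, 26, Lyra), (Orion, 37, 29, Delta), (Orion, 6, 26, Lyra), (Orion, 6, 29, Delta), (Orion, 9, 26, Lyra), (Orion, 9, 29, Delta), (Zephyr, 15, 18, Omega), (Zephyr, 15, 30, Vega), (Zephyr, 15, 35, Omega), (Zephyr, 15, 4, Alpha), (Zephyr, 15, 40, Alpha), (Zephyr, 19, 18, Omega), (Zephyr, 19, 30, Vega), (Zephyr, 19, 35, Omega), (Zephyr, 19, 4, Alpha), (Zephyr, 19, 40, Alpha), (Zephyr, 27, 18, Omega), (Zephyr, 27, 30, Vega), (Zephyr, 27, 35, Omega), (Zephyr, 27, 4, Alpha), (Zephyr, 27, 40, Alpha), (Zephyr, 40, 18, Omega), (Zephyr, 40, 30, Vega), (Zephyr, 40, 35, Omega), (Zephyr, 40, 4, Alpha), (Zephyr, 40, 40, Alpha), (Zephyr, 7, 18, Omega), (Zephyr, 7, 30, Vega), (Zephyr, 7, 35, Omega), (Zephyr, 7, 4, Alpha), (Zephyr, 7, 40, Alpha)}.
Selection title ≠ Zephyr: {(Orion, 26, 26, Lyra), (Orion, 26, 29, Delta), (Orion, 31, 26, Lyra), (Orion, 31, 29, Delta), (Orion, 37, 26, Lyra), (Orion, 37, 29, Delta), (Orion, 6, 26, Lyra), (Orion, 6, 29, Delta), (Orion, 9, 26, Lyra), (Orion, 9, 29, Delta)}
Selection title = Orion: {(Orion, 26, 26, Lyra), (Orion, 26, 29, Delta), (Orion, 31, 26, Lyra), (Orion, 31, 29, Delta), (Orion, 37, 26, Lyra), (Orion, 37, 29, Delta), (Orion, 6, 26, Lyra), (Orion, 6, 29, Delta), (Orion, 9, 26, Lyra), (Orion, 9, 29, Delta)}
π_{mid, title} gives {(26, Orion), (31, Orion), (37, Orion), (6, Orion), (9, Orion)} (5 duplicate(s) eliminated).

{(26, Orion), (31, Orion), (37, Orion), (6, Orion), (9, Orion)}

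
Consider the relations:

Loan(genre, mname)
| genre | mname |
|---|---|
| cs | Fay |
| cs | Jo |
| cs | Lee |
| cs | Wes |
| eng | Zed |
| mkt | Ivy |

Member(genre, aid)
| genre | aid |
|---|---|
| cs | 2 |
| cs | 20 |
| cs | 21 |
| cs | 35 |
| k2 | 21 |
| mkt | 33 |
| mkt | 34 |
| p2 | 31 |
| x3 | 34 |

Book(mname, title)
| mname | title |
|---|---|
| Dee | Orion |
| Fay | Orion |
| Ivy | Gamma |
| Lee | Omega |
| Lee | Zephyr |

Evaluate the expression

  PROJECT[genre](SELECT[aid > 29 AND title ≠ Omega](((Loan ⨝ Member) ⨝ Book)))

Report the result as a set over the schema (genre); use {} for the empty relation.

{cs, mkt}

Joining Loan and Member on genre yields {(cs, Fay, 2), (cs, Fay, 20), (cs, Fay, 21), (cs, Fay, 35), (cs, Jo, 2), (cs, Jo, 20), (cs, Jo, 21), (cs, Jo, 35), (cs, Lee, 2), (cs, Lee, 20), (cs, Lee, 21), (cs, Lee, 35), (cs, Wes, 2), (cs, Wes, 20), (cs, Wes, 21), (cs, Wes, 35), (mkt, Ivy, 33), (mkt, Ivy, 34)}.
Joining (Loan ⨝ Member) and Book on mname yields {(cs, Fay, 2, Orion), (cs, Fay, 20, Orion), (cs, Fay, 21, Orion), (cs, Fay, 35, Orion), (cs, Lee, 2, Omega), (cs, Lee, 2, Zephyr), (cs, Lee, 20, Omega), (cs, Lee, 20, Zephyr), (cs, Lee, 21, Omega), (cs, Lee, 21, Zephyr), (cs, Lee, 35, Omega), (cs, Lee, 35, Zephyr), (mkt, Ivy, 33, Gamma), (mkt, Ivy, 34, Gamma)}.
σ[aid > 29 AND title ≠ Omega]: keep tuples satisfying aid > 29 AND title ≠ Omega → {(cs, Fay, 35, Orion), (cs, Lee, 35, Zephyr), (mkt, Ivy, 33, Gamma), (mkt, Ivy, 34, Gamma)}
π_{genre} gives {cs, mkt} (2 duplicate(s) eliminated).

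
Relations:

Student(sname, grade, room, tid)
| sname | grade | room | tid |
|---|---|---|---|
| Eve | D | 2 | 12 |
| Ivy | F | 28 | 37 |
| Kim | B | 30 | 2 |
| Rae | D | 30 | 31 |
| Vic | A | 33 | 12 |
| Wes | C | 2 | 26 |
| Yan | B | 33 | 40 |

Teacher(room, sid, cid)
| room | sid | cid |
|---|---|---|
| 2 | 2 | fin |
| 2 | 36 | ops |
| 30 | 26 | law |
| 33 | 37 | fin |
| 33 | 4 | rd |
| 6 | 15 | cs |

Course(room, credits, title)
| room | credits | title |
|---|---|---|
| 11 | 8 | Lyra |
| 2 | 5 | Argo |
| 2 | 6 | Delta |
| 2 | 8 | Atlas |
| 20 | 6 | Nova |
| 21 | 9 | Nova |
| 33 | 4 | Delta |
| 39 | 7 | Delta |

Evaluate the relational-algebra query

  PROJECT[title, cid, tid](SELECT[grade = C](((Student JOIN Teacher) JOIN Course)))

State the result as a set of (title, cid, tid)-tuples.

{(Argo, fin, 26), (Argo, ops, 26), (Atlas, fin, 26), (Atlas, ops, 26), (Delta, fin, 26), (Delta, ops, 26)}

Natural join on room: {(Eve, D, 2, 12, 2, fin), (Eve, D, 2, 12, 36, ops), (Kim, B, 30, 2, 26, law), (Rae, D, 30, 31, 26, law), (Vic, A, 33, 12, 37, fin), (Vic, A, 33, 12, 4, rd), (Wes, C, 2, 26, 2, fin), (Wes, C, 2, 26, 36, ops), (Yan, B, 33, 40, 37, fin), (Yan, B, 33, 40, 4, rd)}
Natural join on room: {(Eve, D, 2, 12, 2, fin, 5, Argo), (Eve, D, 2, 12, 2, fin, 6, Delta), (Eve, D, 2, 12, 2, fin, 8, Atlas), (Eve, D, 2, 12, 36, ops, 5, Argo), (Eve, D, 2, 12, 36, ops, 6, Delta), (Eve, D, 2, 12, 36, ops, 8, Atlas), (Vic, A, 33, 12, 37, fin, 4, Delta), (Vic, A, 33, 12, 4, rd, 4, Delta), (Wes, C, 2, 26, 2, fin, 5, Argo), (Wes, C, 2, 26, 2, fin, 6, Delta), (Wes, C, 2, 26, 2, fin, 8, Atlas), (Wes, C, 2, 26, 36, ops, 5, Argo), (Wes, C, 2, 26, 36, ops, 6, Delta), (Wes, C, 2, 26, 36, ops, 8, Atlas), (Yan, B, 33, 40, 37, fin, 4, Delta), (Yan, B, 33, 40, 4, rd, 4, Delta)}
Filtering on grade = C leaves {(Wes, C, 2, 26, 2, fin, 5, Argo), (Wes, C, 2, 26, 2, fin, 6, Delta), (Wes, C, 2, 26, 2, fin, 8, Atlas), (Wes, C, 2, 26, 36, ops, 5, Argo), (Wes, C, 2, 26, 36, ops, 6, Delta), (Wes, C, 2, 26, 36, ops, 8, Atlas)}.
Keep only column(s) title, cid, tid: {(Argo, fin, 26), (Argo, ops, 26), (Atlas, fin, 26), (Atlas, ops, 26), (Delta, fin, 26), (Delta, ops, 26)}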